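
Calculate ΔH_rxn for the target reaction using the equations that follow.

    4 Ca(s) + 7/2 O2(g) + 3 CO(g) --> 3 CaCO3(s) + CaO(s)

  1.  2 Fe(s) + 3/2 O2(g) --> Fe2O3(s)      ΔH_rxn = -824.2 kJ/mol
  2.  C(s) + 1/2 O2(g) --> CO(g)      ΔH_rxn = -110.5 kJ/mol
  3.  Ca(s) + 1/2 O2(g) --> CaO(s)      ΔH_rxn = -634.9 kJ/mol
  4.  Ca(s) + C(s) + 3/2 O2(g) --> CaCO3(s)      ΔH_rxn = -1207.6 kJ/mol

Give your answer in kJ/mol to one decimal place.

ΔH_rxn = -3926.2 kJ/mol

eq. 1: not needed (Fe2O3(s) appears nowhere else).
eq. 2 reversed and × 3 (reverse to put CO(g) on the reactant side; ×3 to match 3 CO(g) in the target): (-3)·(-110.5) = +331.5 kJ/mol
eq. 3 as written (CaO(s) already on the product side): -634.9 kJ/mol
eq. 4 × 3 (scale by 3 for the 3 CaCO3(s)): (3)·(-1207.6) = -3622.8 kJ/mol
ΔH_rxn = (+331.5) + (-634.9) + (-3622.8) = -3926.2 kJ/mol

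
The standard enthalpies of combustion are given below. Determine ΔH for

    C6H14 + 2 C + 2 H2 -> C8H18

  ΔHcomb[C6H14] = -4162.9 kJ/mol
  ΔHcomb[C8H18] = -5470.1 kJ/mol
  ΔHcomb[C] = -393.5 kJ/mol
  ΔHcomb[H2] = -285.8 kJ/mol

Using ΔH = Σ nΔHc°(reactants) − Σ nΔHc°(products):
= [1·(-4162.9) + 2·(-393.5) + 2·(-285.8)] − [1·(-5470.1)]
= -51.4 kJ/mol

ΔH = -51.4 kJ/mol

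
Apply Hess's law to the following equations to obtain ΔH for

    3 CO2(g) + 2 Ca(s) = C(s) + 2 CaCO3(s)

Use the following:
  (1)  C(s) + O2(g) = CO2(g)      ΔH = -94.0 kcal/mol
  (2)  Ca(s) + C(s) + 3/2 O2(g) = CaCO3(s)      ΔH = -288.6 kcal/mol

ΔH = -295.2 kcal/mol

(1) reversed and × 3 (CO2(g) must end up as a reactant; ×3 to match 3 CO2(g) in the target): (-3)·(-94.0) = +282.0 kcal/mol
(2) × 2 (×2 to match 2 CaCO3(s) in the target): (2)·(-288.6) = -577.2 kcal/mol
By Hess's law, ΔH = (-3)·(-94.0) + (2)·(-288.6) = -295.2 kcal/mol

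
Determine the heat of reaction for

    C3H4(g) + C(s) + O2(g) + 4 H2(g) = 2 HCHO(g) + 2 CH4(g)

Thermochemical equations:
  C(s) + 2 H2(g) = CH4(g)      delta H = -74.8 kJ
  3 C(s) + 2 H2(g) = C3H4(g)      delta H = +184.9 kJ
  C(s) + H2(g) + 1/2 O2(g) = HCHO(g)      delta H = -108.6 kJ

delta H = -551.7 kJ

equation 1 × 2: (2)·(-74.8) = -149.6 kJ
equation 2 reversed: -184.9 kJ
equation 3 × 2: (2)·(-108.6) = -217.2 kJ
delta H = (2)·(-74.8) + (-1)·(+184.9) + (2)·(-108.6) = -551.7 kJ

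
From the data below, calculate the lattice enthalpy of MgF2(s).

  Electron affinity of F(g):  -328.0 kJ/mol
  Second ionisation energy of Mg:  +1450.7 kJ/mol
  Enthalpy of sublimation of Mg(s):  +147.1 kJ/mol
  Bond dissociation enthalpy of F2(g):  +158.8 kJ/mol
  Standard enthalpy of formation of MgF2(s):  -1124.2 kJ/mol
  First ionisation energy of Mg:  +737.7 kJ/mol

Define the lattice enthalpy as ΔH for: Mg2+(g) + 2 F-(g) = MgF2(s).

ΔHf° = 1·ΔHsub + 1·(ΣIE) + 1·D(F2) + 2·EA + U
-1124.2 = 1·(+147.1) + 1·(+2188.4) + 1·(+158.8) + 2·(-328.0) + U
U = -1124.2 − (+1838.3) = -2962.5 kJ/mol

U = -2962.5 kJ/mol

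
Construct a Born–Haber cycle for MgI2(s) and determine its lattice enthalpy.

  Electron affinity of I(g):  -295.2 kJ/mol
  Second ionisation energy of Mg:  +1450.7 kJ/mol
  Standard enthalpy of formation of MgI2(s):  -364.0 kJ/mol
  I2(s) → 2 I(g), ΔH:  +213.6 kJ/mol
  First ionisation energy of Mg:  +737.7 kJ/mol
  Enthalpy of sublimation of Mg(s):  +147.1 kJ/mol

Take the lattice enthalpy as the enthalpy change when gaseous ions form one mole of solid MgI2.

U = -2322.7 kJ/mol

ΔHf° = 1·ΔHsub + 1·(ΣIE) + 1·D(I2) + 2·EA + U
-364.0 = 1·(+147.1) + 1·(+2188.4) + 1·(+213.6) + 2·(-295.2) + U
U = -364.0 − (+1958.7) = -2322.7 kJ/mol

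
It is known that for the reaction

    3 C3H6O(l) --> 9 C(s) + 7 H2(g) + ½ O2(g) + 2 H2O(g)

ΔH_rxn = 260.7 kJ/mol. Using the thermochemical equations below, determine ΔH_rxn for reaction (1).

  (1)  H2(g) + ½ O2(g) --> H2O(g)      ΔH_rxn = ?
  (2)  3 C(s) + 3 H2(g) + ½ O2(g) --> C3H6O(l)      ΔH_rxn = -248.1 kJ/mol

ΔH_rxn = -241.8 kJ/mol

(1) × 2 (scale by 2 for the 2 H2O(g)): contributes 2·x
(2) reversed and × 3 (C3H6O(l) must end up as a reactant; ×3 to match 3 C3H6O(l) in the target): (-3)·(-248.1) = +744.3 kJ/mol
+260.7 = (+744.3) + 2·x
x = (+260.7 − (+744.3)) / (2) = -241.8 kJ/mol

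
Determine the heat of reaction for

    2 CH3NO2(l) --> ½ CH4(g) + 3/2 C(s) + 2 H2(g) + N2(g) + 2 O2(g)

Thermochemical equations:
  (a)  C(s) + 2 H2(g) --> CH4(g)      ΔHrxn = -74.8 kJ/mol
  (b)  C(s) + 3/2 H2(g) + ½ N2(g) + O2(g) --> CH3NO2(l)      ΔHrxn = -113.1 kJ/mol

(a) × 1/2: (1/2)·(-74.8) = -37.4 kJ/mol
(b) reversed and × 2: (-2)·(-113.1) = +226.2 kJ/mol
Since enthalpy is a state function, ΔHrxn = (1/2)·(-74.8) + (-2)·(-113.1) = 188.8 kJ/mol

ΔHrxn = 188.8 kJ/mol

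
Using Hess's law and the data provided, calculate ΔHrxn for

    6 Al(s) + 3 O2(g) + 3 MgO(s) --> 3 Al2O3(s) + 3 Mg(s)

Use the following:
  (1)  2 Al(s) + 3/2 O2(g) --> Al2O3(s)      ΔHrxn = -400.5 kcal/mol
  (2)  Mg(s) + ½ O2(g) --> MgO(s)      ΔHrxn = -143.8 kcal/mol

ΔHrxn = -770.1 kcal/mol

(1) × 3: (3)·(-400.5) = -1201.5 kcal/mol
(2) reversed and × 3: (-3)·(-143.8) = +431.4 kcal/mol
ΔHrxn = (3)·(-400.5) + (-3)·(-143.8) = -770.1 kcal/mol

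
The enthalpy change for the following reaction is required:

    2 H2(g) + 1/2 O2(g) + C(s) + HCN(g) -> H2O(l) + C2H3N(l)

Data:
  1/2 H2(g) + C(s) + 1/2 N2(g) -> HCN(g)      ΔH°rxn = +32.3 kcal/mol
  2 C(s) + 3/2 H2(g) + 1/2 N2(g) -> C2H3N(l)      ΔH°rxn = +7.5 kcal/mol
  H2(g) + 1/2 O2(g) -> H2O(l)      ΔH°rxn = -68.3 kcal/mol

ΔH°rxn = -93.1 kcal/mol

equation 1 reversed: -32.3 kcal/mol
equation 2 as written: +7.5 kcal/mol
equation 3 as written: -68.3 kcal/mol
Summing the manipulated equations, ΔH°rxn = (-1)·(+32.3) + (1)·(+7.5) + (1)·(-68.3) = -93.1 kcal/mol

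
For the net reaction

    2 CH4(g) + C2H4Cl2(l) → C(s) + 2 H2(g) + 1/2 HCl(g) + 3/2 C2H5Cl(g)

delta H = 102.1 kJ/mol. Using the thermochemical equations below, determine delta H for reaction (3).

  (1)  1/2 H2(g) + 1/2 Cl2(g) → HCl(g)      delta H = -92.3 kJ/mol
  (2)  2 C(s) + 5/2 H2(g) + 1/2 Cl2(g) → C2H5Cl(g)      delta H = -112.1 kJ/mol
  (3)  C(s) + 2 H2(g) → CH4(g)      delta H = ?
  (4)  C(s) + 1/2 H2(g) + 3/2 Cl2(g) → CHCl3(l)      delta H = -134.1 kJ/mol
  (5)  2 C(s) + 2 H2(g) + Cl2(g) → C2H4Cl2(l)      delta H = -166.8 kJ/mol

(1) × 1/2 (scale by 1/2 for the 1/2 HCl(g)): (1/2)·(-92.3) = -46.15 kJ/mol
(2) × 3/2 (×3/2 to match 3/2 C2H5Cl(g) in the target): (3/2)·(-112.1) = -168.15 kJ/mol
(3) reversed and × 2 (reverse to put CH4(g) on the reactant side; ×2 to match 2 CH4(g) in the target): contributes −2·x
(4): not needed (CHCl3(l) appears nowhere else).
(5) reversed (C2H4Cl2(l) must end up as a reactant): +166.8 kJ/mol
+102.1 = (-46.15) + (-168.15) + (+166.8) − 2·x
x = (+102.1 − (-47.5)) / (-2) = -74.8 kJ/mol

delta H = -74.8 kJ/mol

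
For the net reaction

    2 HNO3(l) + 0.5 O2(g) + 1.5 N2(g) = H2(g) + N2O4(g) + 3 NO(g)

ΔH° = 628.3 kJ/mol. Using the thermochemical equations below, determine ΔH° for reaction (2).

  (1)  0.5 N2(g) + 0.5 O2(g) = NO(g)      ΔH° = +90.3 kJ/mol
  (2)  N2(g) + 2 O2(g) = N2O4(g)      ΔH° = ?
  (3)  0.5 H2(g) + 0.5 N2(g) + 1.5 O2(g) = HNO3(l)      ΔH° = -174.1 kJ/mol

(1) × 3: (3)·(+90.3) = +270.9 kJ/mol
(2) as written: contributes x
(3) reversed and × 2: (-2)·(-174.1) = +348.2 kJ/mol
+628.3 = (+270.9) + (+348.2) + x
x = (+628.3 − (+619.1)) / (1) = 9.2 kJ/mol

ΔH° = 9.2 kJ/mol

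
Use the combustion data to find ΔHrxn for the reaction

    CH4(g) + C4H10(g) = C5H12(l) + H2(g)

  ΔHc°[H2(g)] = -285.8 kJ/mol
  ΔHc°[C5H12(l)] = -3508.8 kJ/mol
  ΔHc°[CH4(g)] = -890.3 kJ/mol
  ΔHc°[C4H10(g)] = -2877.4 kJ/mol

ΔHrxn = 26.9 kJ/mol

With combustion enthalpies, reactants minus products:
= [1·(-890.3) + 1·(-2877.4)] − [1·(-3508.8) + 1·(-285.8)]
= 26.9 kJ/mol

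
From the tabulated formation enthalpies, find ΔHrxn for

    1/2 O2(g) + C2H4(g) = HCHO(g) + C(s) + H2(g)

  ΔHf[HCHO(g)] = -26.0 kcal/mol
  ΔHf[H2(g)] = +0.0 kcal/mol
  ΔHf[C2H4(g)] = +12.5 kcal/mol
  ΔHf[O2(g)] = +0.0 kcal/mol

Products: 1·(-26.0) + 1·(+0.0) + 1·(+0.0) = -26.0
Reactants: 1/2·(+0.0) + 1·(+12.5) = +12.5
ΔHrxn = (-26.0) − (+12.5) = -38.5 kcal/mol

ΔHrxn = -38.5 kcal/mol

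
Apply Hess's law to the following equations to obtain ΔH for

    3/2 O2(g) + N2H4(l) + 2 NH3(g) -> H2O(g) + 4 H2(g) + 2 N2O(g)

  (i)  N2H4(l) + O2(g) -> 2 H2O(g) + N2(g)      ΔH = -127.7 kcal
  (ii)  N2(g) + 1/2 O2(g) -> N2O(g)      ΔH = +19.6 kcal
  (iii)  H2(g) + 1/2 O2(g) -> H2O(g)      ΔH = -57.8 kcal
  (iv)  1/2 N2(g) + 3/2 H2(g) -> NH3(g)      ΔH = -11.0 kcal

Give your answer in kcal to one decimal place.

(i) as written (N2H4(l) already on the reactant side): -127.7 kcal
(ii) × 2 (scale by 2 for the 2 N2O(g)): (2)·(+19.6) = +39.2 kcal
(iii) reversed: +57.8 kcal
(iv) reversed and × 2 (NH3(g) must end up as a reactant; scale by 2 for the 2 NH3(g)): (-2)·(-11.0) = +22.0 kcal
ΔH = (-127.7) + (+39.2) + (+57.8) + (+22.0) = -8.7 kcal

ΔH = -8.7 kcal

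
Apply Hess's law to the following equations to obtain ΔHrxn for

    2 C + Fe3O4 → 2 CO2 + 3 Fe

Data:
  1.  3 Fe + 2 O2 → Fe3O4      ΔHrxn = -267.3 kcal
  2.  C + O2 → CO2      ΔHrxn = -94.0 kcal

eq. 1 reversed (Fe3O4 must end up as a reactant): +267.3 kcal
eq. 2 × 2 (scale by 2 for the 2 CO2): (2)·(-94.0) = -188.0 kcal
ΔHrxn = (+267.3) + (-188.0) = 79.3 kcal

ΔHrxn = 79.3 kcal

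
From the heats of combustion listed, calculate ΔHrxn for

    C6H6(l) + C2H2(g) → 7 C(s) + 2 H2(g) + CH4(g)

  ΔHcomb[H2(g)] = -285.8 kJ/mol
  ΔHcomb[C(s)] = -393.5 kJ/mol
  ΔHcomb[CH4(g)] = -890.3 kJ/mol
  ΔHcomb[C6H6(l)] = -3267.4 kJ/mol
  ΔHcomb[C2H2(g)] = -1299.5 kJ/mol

ΔHrxn = -350.5 kJ/mol

Using ΔH = Σ nΔHc°(reactants) − Σ nΔHc°(products):
= [1·(-3267.4) + 1·(-1299.5)] − [7·(-393.5) + 2·(-285.8) + 1·(-890.3)]
= -350.5 kJ/mol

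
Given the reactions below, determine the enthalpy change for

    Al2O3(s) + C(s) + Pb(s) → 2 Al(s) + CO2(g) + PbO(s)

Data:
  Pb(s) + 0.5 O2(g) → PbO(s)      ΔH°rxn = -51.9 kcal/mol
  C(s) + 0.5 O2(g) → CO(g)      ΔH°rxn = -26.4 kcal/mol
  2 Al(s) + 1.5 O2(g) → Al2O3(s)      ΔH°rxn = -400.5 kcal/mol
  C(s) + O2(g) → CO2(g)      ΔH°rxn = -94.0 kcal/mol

ΔH°rxn = 254.6 kcal/mol

equation 1 as written (PbO(s) already on the product side): -51.9 kcal/mol
equation 2: not needed (CO(g) appears nowhere else).
equation 3 reversed (Al2O3(s) must end up as a reactant): +400.5 kcal/mol
equation 4 as written (CO2(g) already on the product side): -94.0 kcal/mol
ΔH°rxn = (1)·(-51.9) + (-1)·(-400.5) + (1)·(-94.0) = 254.6 kcal/mol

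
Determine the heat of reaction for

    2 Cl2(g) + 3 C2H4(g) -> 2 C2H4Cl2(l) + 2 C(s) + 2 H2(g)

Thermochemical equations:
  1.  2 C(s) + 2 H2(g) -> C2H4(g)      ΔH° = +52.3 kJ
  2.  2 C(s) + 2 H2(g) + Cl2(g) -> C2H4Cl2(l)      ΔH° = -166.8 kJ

eq. 1 reversed and × 3 (reverse to put C2H4(g) on the reactant side; ×3 to match 3 C2H4(g) in the target): (-3)·(+52.3) = -156.9 kJ
eq. 2 × 2 (×2 to match 2 C2H4Cl2(l) in the target): (2)·(-166.8) = -333.6 kJ
Combining the equations, ΔH° = (-3)·(+52.3) + (2)·(-166.8) = -490.5 kJ

ΔH° = -490.5 kJ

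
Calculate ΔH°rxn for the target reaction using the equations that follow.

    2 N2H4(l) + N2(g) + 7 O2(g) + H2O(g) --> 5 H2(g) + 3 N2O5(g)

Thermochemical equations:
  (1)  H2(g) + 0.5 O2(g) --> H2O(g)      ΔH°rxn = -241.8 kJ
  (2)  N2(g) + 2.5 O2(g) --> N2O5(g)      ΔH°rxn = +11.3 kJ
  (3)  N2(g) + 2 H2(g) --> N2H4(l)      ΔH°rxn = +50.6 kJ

ΔH°rxn = 174.5 kJ

(1) reversed (H2O(g) must end up as a reactant): +241.8 kJ
(2) × 3 (×3 to match 3 N2O5(g) in the target): (3)·(+11.3) = +33.9 kJ
(3) reversed and × 2 (N2H4(l) must end up as a reactant; ×2 to match 2 N2H4(l) in the target): (-2)·(+50.6) = -101.2 kJ
ΔH°rxn = (-1)·(-241.8) + (3)·(+11.3) + (-2)·(+50.6) = 174.5 kJ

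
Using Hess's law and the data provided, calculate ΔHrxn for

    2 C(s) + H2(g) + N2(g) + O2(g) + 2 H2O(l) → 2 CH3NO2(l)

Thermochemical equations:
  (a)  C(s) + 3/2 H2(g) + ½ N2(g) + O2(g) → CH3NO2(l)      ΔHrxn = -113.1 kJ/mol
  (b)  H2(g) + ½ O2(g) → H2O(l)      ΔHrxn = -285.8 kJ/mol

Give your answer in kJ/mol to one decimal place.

(a) × 2: (2)·(-113.1) = -226.2 kJ/mol
(b) reversed and × 2: (-2)·(-285.8) = +571.6 kJ/mol
ΔHrxn = (2)·(-113.1) + (-2)·(-285.8) = 345.4 kJ/mol

ΔHrxn = 345.4 kJ/mol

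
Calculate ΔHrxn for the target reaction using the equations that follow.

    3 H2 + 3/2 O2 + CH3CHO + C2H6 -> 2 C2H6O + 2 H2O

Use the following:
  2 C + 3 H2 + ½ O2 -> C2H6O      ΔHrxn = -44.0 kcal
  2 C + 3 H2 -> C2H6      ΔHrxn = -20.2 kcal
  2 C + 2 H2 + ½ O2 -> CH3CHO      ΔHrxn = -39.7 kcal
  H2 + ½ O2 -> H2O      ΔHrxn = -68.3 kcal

equation 1 × 2 (×2 to match 2 C2H6O in the target): (2)·(-44.0) = -88.0 kcal
equation 2 reversed (C2H6 must end up as a reactant): +20.2 kcal
equation 3 reversed (CH3CHO must end up as a reactant): +39.7 kcal
equation 4 × 2 (scale by 2 for the 2 H2O): (2)·(-68.3) = -136.6 kcal
ΔHrxn = (2)·(-44.0) + (-1)·(-20.2) + (-1)·(-39.7) + (2)·(-68.3) = -164.7 kcal

ΔHrxn = -164.7 kcal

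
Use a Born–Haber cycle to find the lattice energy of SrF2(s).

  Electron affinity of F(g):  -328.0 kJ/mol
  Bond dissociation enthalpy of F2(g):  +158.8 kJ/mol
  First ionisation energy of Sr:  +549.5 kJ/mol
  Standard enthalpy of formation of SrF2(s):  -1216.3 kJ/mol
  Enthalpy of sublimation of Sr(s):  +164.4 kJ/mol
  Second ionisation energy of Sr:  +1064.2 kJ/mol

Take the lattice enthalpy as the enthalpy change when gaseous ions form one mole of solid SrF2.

ΔHf° = 1·ΔHsub + 1·(ΣIE) + 1·D(F2) + 2·EA + U
-1216.3 = 1·(+164.4) + 1·(+1613.7) + 1·(+158.8) + 2·(-328.0) + U
U = -1216.3 − (+1280.9) = -2497.2 kJ/mol

U = -2497.2 kJ/mol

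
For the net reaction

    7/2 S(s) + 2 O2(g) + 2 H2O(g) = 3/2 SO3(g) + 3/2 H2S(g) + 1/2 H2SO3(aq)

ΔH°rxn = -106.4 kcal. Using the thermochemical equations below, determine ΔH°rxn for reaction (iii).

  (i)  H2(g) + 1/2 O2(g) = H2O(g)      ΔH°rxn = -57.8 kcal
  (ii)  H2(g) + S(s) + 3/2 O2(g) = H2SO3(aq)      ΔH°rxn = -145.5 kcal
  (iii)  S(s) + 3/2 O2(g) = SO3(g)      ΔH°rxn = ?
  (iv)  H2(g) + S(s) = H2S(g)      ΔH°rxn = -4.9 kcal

(i) reversed and × 2 (reverse to put H2O(g) on the reactant side; ×2 to match 2 H2O(g) in the target): (-2)·(-57.8) = +115.6 kcal
(ii) × 1/2 (×1/2 to match 1/2 H2SO3(aq) in the target): (1/2)·(-145.5) = -72.75 kcal
(iii) × 3/2 (×3/2 to match 3/2 SO3(g) in the target): contributes 3/2·x
(iv) × 3/2 (×3/2 to match 3/2 H2S(g) in the target): (3/2)·(-4.9) = -7.35 kcal
-106.4 = (+115.6) + (-72.75) + (-7.35) + 3/2·x
x = (-106.4 − (+35.5)) / (3/2) = -94.6 kcal

ΔH°rxn = -94.6 kcal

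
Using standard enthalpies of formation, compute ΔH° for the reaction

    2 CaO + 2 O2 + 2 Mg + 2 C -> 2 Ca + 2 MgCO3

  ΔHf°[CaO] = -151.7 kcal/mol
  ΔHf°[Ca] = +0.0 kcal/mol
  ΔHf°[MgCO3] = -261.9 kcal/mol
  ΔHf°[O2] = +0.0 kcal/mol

Products: 2·(+0.0) + 2·(-261.9) = -523.8
Reactants: 2·(-151.7) + 2·(+0.0) + 2·(+0.0) + 2·(+0.0) = -303.4
ΔH° = (-523.8) − (-303.4) = -220.4 kcal/mol

ΔH° = -220.4 kcal/mol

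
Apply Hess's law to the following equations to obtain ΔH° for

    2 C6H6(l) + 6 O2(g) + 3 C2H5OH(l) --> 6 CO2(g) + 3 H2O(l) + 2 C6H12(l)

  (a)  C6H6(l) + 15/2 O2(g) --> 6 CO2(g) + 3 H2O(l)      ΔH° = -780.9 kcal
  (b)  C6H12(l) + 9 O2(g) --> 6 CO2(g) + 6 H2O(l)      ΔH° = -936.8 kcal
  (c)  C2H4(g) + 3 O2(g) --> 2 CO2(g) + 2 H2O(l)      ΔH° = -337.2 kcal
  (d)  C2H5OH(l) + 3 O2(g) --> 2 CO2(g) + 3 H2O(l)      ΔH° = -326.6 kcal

ΔH° = -668.0 kcal

(a) × 2 (×2 to match 2 C6H6(l) in the target): (2)·(-780.9) = -1561.8 kcal
(b) reversed and × 2 (C6H12(l) must end up as a product; ×2 to match 2 C6H12(l) in the target): (-2)·(-936.8) = +1873.6 kcal
(c): not needed (C2H4(g) appears nowhere else).
(d) × 3 (scale by 3 for the 3 C2H5OH(l)): (3)·(-326.6) = -979.8 kcal
Summing the manipulated equations, ΔH° = (-1561.8) + (+1873.6) + (-979.8) = -668.0 kcal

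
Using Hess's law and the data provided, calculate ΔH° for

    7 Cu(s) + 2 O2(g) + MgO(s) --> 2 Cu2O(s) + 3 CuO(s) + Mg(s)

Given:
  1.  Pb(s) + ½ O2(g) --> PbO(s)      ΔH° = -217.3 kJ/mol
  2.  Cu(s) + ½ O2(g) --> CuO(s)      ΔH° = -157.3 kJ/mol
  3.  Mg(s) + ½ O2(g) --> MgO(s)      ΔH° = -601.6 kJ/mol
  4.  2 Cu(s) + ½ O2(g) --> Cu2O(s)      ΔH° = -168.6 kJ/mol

eq. 1: not needed (PbO(s) appears nowhere else).
eq. 2 × 3 (×3 to match 3 CuO(s) in the target): (3)·(-157.3) = -471.9 kJ/mol
eq. 3 reversed (reverse to put MgO(s) on the reactant side): +601.6 kJ/mol
eq. 4 × 2 (×2 to match 2 Cu2O(s) in the target): (2)·(-168.6) = -337.2 kJ/mol
ΔH° = (3)·(-157.3) + (-1)·(-601.6) + (2)·(-168.6) = -207.5 kJ/mol

ΔH° = -207.5 kJ/mol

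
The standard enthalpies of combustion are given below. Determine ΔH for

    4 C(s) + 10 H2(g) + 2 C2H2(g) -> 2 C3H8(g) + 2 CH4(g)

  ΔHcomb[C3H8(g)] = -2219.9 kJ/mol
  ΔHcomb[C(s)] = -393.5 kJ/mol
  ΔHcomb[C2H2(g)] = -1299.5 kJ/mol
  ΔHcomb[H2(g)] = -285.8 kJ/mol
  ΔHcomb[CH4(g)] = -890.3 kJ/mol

ΔH = -810.6 kJ/mol

With combustion enthalpies, reactants minus products:
= [4·(-393.5) + 10·(-285.8) + 2·(-1299.5)] − [2·(-2219.9) + 2·(-890.3)]
= -810.6 kJ/mol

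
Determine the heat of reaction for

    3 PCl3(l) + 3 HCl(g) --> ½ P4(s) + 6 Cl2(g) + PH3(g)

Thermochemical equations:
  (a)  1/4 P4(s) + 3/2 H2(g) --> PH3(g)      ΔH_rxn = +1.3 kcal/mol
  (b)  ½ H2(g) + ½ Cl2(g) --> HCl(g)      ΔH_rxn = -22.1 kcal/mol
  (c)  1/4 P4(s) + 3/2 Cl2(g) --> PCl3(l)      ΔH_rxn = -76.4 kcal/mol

ΔH_rxn = 296.8 kcal/mol

(a) as written: +1.3 kcal/mol
(b) reversed and × 3: (-3)·(-22.1) = +66.3 kcal/mol
(c) reversed and × 3: (-3)·(-76.4) = +229.2 kcal/mol
ΔH_rxn = (+1.3) + (+66.3) + (+229.2) = 296.8 kcal/mol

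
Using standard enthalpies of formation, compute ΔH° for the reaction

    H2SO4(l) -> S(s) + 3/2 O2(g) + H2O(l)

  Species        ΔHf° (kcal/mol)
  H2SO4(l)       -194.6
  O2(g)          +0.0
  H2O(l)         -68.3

ΔH° = 126.3 kcal/mol

Products: 1·(+0.0) + 3/2·(+0.0) + 1·(-68.3) = -68.3
Reactants: 1·(-194.6) = -194.6
ΔH° = (-68.3) − (-194.6) = 126.3 kcal/mol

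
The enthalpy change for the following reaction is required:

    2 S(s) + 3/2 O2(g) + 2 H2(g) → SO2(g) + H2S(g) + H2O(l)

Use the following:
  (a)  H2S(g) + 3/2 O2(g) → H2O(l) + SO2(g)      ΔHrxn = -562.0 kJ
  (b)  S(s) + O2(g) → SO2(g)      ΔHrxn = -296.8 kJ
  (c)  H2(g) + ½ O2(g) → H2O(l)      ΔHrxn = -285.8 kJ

(a) reversed: +562.0 kJ
(b) × 2: (2)·(-296.8) = -593.6 kJ
(c) × 2: (2)·(-285.8) = -571.6 kJ
By Hess's law, ΔHrxn = (-1)·(-562.0) + (2)·(-296.8) + (2)·(-285.8) = -603.2 kJ

ΔHrxn = -603.2 kJ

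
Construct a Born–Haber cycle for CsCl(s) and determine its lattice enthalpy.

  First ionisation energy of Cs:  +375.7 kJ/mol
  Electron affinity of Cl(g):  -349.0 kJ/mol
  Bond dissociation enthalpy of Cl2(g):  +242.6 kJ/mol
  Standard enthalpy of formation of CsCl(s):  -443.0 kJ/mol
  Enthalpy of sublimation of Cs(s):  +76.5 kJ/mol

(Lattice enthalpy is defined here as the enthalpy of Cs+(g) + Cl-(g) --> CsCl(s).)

U = -667.5 kJ/mol

ΔHf° = 1·ΔHsub + 1·(ΣIE) + 1/2·D(Cl2) + 1·EA + U
-443.0 = 1·(+76.5) + 1·(+375.7) + 1/2·(+242.6) + 1·(-349.0) + U
U = -443.0 − (+224.5) = -667.5 kJ/mol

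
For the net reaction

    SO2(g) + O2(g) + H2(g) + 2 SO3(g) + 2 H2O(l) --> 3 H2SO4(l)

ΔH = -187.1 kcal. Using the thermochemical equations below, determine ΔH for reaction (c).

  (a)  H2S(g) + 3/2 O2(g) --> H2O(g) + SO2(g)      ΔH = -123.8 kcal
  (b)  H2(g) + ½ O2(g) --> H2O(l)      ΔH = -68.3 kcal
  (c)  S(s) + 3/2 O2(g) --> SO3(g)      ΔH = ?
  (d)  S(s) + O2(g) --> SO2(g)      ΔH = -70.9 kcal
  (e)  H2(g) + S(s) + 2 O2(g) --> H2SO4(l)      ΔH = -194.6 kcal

ΔH = -94.6 kcal

(a): not needed.
(b) reversed and × 2: (-2)·(-68.3) = +136.6 kcal
(c) reversed and × 2: contributes −2·x
(d) reversed: +70.9 kcal
(e) × 3: (3)·(-194.6) = -583.8 kcal
-187.1 = (+136.6) + (+70.9) + (-583.8) − 2·x
x = (-187.1 − (-376.3)) / (-2) = -94.6 kcal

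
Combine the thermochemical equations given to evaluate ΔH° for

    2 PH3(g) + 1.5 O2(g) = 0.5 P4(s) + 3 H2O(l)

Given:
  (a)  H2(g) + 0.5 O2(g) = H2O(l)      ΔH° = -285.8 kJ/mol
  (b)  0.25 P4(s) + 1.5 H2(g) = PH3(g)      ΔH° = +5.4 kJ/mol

ΔH° = -868.2 kJ/mol

(a) × 3 (×3 to match 3 H2O(l) in the target): (3)·(-285.8) = -857.4 kJ/mol
(b) reversed and × 2 (reverse to put PH3(g) on the reactant side; scale by 2 for the 2 PH3(g)): (-2)·(+5.4) = -10.8 kJ/mol
Combining the equations, ΔH° = (-857.4) + (-10.8) = -868.2 kJ/mol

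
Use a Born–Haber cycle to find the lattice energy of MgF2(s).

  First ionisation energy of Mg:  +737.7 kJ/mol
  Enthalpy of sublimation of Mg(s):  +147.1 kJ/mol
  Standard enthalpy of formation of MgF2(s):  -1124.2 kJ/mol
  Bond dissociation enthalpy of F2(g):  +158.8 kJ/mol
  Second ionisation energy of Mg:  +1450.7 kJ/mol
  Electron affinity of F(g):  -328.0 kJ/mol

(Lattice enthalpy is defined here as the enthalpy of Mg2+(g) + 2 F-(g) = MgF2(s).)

ΔHf° = 1·ΔHsub + 1·(ΣIE) + 1·D(F2) + 2·EA + U
-1124.2 = 1·(+147.1) + 1·(+2188.4) + 1·(+158.8) + 2·(-328.0) + U
U = -1124.2 − (+1838.3) = -2962.5 kJ/mol

U = -2962.5 kJ/mol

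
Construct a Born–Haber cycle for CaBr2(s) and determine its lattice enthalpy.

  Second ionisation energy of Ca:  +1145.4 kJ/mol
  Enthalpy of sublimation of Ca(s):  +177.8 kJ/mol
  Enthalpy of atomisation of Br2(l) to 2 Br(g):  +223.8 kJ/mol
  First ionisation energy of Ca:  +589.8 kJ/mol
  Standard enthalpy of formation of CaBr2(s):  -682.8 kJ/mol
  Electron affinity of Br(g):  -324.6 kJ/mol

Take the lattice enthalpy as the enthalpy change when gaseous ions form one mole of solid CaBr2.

U = -2170.4 kJ/mol

ΔHf° = 1·ΔHsub + 1·(ΣIE) + 1·D(Br2) + 2·EA + U
-682.8 = 1·(+177.8) + 1·(+1735.2) + 1·(+223.8) + 2·(-324.6) + U
U = -682.8 − (+1487.6) = -2170.4 kJ/mol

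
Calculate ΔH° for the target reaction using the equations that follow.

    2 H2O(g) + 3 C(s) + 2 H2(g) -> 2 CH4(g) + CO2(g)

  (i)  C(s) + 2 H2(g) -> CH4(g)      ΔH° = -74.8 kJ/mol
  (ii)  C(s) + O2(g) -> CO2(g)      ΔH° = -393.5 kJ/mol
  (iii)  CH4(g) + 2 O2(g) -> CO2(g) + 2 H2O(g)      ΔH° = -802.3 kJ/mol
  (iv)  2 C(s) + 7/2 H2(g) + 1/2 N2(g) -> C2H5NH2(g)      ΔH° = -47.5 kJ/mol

(i) as written: -74.8 kJ/mol
(ii) × 2: (2)·(-393.5) = -787.0 kJ/mol
(iii) reversed (reverse to put H2O(g) on the reactant side): +802.3 kJ/mol
(iv): not needed (C2H5NH2(g) appears nowhere else).
Summing the manipulated equations, ΔH° = (1)·(-74.8) + (2)·(-393.5) + (-1)·(-802.3) = -59.5 kJ/mol

ΔH° = -59.5 kJ/mol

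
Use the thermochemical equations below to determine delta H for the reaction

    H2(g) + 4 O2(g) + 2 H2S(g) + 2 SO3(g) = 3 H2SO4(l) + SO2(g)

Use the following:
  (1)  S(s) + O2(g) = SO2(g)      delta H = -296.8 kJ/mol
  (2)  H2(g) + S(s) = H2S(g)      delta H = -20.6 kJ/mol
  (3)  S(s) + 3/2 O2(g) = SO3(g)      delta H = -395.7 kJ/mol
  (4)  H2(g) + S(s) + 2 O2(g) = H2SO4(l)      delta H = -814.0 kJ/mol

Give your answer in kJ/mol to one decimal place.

delta H = -1906.2 kJ/mol

(1) as written (SO2(g) already on the product side): -296.8 kJ/mol
(2) reversed and × 2 (reverse to put H2S(g) on the reactant side; scale by 2 for the 2 H2S(g)): (-2)·(-20.6) = +41.2 kJ/mol
(3) reversed and × 2 (reverse to put SO3(g) on the reactant side; scale by 2 for the 2 SO3(g)): (-2)·(-395.7) = +791.4 kJ/mol
(4) × 3 (×3 to match 3 H2SO4(l) in the target): (3)·(-814.0) = -2442.0 kJ/mol
delta H = (-296.8) + (+41.2) + (+791.4) + (-2442.0) = -1906.2 kJ/mol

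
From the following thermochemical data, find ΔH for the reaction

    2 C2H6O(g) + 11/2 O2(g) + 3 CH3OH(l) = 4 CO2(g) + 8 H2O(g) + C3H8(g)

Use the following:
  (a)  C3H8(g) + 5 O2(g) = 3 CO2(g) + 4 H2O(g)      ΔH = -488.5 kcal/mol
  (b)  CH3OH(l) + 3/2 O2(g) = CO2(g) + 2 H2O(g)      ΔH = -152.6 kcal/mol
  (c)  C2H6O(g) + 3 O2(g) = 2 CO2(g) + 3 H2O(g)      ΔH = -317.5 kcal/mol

ΔH = -604.3 kcal/mol

(a) reversed (C3H8(g) must end up as a product): +488.5 kcal/mol
(b) × 3 (×3 to match 3 CH3OH(l) in the target): (3)·(-152.6) = -457.8 kcal/mol
(c) × 2 (×2 to match 2 C2H6O(g) in the target): (2)·(-317.5) = -635.0 kcal/mol
ΔH = (+488.5) + (-457.8) + (-635.0) = -604.3 kcal/mol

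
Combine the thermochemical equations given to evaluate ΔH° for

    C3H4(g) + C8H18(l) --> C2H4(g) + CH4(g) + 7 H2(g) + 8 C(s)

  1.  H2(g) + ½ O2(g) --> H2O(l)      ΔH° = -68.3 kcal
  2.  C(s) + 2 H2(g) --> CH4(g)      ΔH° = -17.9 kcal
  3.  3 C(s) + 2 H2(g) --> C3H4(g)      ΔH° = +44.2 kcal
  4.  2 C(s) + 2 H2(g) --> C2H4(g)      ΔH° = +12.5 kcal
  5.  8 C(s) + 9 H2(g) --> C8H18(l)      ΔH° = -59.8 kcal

eq. 1: not needed.
eq. 2 as written: -17.9 kcal
eq. 3 reversed: -44.2 kcal
eq. 4 as written: +12.5 kcal
eq. 5 reversed: +59.8 kcal
By Hess's law, ΔH° = (-17.9) + (-44.2) + (+12.5) + (+59.8) = 10.2 kcal

ΔH° = 10.2 kcal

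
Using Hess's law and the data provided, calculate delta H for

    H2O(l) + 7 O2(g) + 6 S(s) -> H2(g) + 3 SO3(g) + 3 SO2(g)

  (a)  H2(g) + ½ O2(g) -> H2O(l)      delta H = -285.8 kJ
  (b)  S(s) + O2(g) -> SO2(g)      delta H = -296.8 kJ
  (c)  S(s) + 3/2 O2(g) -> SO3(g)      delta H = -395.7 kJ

delta H = -1791.7 kJ

(a) reversed: +285.8 kJ
(b) × 3: (3)·(-296.8) = -890.4 kJ
(c) × 3: (3)·(-395.7) = -1187.1 kJ
delta H = (-1)·(-285.8) + (3)·(-296.8) + (3)·(-395.7) = -1791.7 kJ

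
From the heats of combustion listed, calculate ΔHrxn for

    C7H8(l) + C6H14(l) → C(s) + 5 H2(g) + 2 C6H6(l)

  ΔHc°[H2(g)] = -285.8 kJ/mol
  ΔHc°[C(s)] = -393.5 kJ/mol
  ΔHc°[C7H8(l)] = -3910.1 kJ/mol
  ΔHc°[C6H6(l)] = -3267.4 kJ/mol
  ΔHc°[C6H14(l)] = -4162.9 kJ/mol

With combustion enthalpies, reactants minus products:
= [1·(-3910.1) + 1·(-4162.9)] − [1·(-393.5) + 5·(-285.8) + 2·(-3267.4)]
= 284.3 kJ/mol

ΔHrxn = 284.3 kJ/mol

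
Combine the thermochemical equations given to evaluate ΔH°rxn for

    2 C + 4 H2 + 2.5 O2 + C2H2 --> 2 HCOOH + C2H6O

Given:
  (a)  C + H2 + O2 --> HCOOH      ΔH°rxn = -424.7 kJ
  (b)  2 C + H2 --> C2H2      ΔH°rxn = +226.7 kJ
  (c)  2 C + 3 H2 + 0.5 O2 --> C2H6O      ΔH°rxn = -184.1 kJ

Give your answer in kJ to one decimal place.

ΔH°rxn = -1260.2 kJ

(a) × 2 (×2 to match 2 HCOOH in the target): (2)·(-424.7) = -849.4 kJ
(b) reversed (C2H2 must end up as a reactant): -226.7 kJ
(c) as written (C2H6O already on the product side): -184.1 kJ
ΔH°rxn = (-849.4) + (-226.7) + (-184.1) = -1260.2 kJ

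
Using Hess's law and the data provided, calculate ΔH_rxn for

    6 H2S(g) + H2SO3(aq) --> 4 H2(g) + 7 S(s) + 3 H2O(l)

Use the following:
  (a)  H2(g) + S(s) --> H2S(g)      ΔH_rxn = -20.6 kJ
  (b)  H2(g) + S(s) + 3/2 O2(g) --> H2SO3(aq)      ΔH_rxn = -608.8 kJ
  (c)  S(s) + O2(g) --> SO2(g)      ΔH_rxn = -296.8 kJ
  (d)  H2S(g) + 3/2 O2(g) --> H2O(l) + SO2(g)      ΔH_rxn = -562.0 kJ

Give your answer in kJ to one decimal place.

ΔH_rxn = -125.0 kJ

(a) reversed and × 3: (-3)·(-20.6) = +61.8 kJ
(b) reversed (H2SO3(aq) must end up as a reactant): +608.8 kJ
(c) reversed and × 3: (-3)·(-296.8) = +890.4 kJ
(d) × 3 (×3 to match 3 H2O(l) in the target): (3)·(-562.0) = -1686.0 kJ
By Hess's law, ΔH_rxn = (+61.8) + (+608.8) + (+890.4) + (-1686.0) = -125.0 kJ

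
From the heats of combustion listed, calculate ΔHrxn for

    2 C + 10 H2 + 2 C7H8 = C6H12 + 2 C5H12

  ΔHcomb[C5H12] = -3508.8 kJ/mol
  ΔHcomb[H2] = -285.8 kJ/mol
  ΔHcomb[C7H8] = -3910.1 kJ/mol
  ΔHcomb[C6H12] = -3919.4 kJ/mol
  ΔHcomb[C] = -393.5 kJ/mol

Using ΔH = Σ nΔHc°(reactants) − Σ nΔHc°(products):
= [2·(-393.5) + 10·(-285.8) + 2·(-3910.1)] − [1·(-3919.4) + 2·(-3508.8)]
= -528.2 kJ/mol

ΔHrxn = -528.2 kJ/mol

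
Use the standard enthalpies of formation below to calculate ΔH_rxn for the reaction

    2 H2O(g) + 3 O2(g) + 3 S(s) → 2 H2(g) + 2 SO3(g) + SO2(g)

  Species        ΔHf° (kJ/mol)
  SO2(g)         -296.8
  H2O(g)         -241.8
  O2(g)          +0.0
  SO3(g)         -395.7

ΔH_rxn = -604.6 kJ/mol

ΔH°rxn = Σ nΔHf°(products) − Σ nΔHf°(reactants).
Products: 2·(+0.0) + 2·(-395.7) + 1·(-296.8) = -1088.2
Reactants: 2·(-241.8) + 3·(+0.0) + 3·(+0.0) = -483.6
ΔH_rxn = (-1088.2) − (-483.6) = -604.6 kJ/mol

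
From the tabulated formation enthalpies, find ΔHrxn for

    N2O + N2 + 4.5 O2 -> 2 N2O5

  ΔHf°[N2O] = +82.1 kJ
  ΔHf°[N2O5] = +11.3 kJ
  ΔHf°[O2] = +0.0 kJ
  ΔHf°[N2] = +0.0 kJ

ΔH°rxn = Σ nΔHf°(products) − Σ nΔHf°(reactants).
Products: 2·(+11.3) = +22.6
Reactants: 1·(+82.1) + 1·(+0.0) + 9/2·(+0.0) = +82.1
ΔHrxn = (+22.6) − (+82.1) = -59.5 kJ

ΔHrxn = -59.5 kJ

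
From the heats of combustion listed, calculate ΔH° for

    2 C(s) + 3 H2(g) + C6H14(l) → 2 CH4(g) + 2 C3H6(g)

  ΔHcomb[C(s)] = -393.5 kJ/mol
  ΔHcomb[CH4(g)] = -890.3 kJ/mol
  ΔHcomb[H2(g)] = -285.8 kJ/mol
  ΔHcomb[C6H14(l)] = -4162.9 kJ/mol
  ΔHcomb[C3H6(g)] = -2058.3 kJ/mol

Using ΔH = Σ nΔHc°(reactants) − Σ nΔHc°(products):
= [2·(-393.5) + 3·(-285.8) + 1·(-4162.9)] − [2·(-890.3) + 2·(-2058.3)]
= 89.9 kJ/mol

ΔH° = 89.9 kJ/mol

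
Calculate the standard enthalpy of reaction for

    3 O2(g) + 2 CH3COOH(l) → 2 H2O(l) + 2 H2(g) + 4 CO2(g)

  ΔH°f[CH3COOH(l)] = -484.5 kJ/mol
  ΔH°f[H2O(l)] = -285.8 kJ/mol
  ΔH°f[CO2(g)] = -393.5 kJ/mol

ΔH°rxn = -1176.6 kJ/mol

Products: 2·(-285.8) + 2·(+0.0) + 4·(-393.5) = -2145.6
Reactants: 3·(+0.0) + 2·(-484.5) = -969.0
ΔH°rxn = (-2145.6) − (-969.0) = -1176.6 kJ/mol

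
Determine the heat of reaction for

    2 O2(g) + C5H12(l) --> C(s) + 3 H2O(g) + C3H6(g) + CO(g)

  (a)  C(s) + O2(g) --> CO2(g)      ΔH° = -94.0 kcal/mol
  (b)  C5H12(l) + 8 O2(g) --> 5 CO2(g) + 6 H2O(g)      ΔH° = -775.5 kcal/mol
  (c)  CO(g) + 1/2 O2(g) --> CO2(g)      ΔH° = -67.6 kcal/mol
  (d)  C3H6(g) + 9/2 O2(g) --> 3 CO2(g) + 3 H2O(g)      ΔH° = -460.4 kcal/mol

(a) reversed: +94.0 kcal/mol
(b) as written: -775.5 kcal/mol
(c) reversed: +67.6 kcal/mol
(d) reversed: +460.4 kcal/mol
Since enthalpy is a state function, ΔH° = (+94.0) + (-775.5) + (+67.6) + (+460.4) = -153.5 kcal/mol

ΔH° = -153.5 kcal/mol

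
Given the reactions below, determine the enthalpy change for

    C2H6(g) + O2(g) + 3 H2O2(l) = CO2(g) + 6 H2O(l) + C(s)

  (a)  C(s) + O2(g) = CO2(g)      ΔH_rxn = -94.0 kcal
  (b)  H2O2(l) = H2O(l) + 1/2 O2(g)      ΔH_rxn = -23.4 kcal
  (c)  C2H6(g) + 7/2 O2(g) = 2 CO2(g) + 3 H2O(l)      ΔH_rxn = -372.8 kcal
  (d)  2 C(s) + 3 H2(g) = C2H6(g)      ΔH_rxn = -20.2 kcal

(a) reversed: +94.0 kcal
(b) × 3: (3)·(-23.4) = -70.2 kcal
(c) as written: -372.8 kcal
(d): not needed.
Combining the equations, ΔH_rxn = (-1)·(-94.0) + (3)·(-23.4) + (1)·(-372.8) = -349.0 kcal

ΔH_rxn = -349.0 kcal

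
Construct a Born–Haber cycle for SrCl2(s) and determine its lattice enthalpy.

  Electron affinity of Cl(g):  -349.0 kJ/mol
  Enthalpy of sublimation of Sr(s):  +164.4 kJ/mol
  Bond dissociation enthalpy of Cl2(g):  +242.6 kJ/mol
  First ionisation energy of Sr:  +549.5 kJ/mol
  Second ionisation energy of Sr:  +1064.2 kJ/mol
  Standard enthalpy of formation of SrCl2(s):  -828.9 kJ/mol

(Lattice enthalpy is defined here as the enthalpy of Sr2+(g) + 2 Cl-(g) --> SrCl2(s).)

ΔHf° = 1·ΔHsub + 1·(ΣIE) + 1·D(Cl2) + 2·EA + U
-828.9 = 1·(+164.4) + 1·(+1613.7) + 1·(+242.6) + 2·(-349.0) + U
U = -828.9 − (+1322.7) = -2151.6 kJ/mol

U = -2151.6 kJ/mol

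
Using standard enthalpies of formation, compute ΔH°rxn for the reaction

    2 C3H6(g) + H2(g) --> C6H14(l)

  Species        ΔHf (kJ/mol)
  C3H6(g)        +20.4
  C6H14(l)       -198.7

ΔH°rxn = Σ nΔHf°(products) − Σ nΔHf°(reactants).
Products: 1·(-198.7) = -198.7
Reactants: 2·(+20.4) + 1·(+0.0) = +40.8
ΔH°rxn = (-198.7) − (+40.8) = -239.5 kJ/mol

ΔH°rxn = -239.5 kJ/mol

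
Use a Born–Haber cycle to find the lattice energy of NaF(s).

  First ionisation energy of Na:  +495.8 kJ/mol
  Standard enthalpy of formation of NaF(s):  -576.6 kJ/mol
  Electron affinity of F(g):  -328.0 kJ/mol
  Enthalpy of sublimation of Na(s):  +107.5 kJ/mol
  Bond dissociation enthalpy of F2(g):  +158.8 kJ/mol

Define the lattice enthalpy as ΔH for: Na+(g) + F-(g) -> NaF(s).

ΔHf° = 1·ΔHsub + 1·(ΣIE) + 1/2·D(F2) + 1·EA + U
-576.6 = 1·(+107.5) + 1·(+495.8) + 1/2·(+158.8) + 1·(-328.0) + U
U = -576.6 − (+354.7) = -931.3 kJ/mol

U = -931.3 kJ/mol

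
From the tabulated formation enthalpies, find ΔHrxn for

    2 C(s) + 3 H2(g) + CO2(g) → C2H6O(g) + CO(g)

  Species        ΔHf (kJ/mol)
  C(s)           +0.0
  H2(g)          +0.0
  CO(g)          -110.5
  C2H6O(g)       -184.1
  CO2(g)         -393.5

ΔH°rxn = Σ nΔHf°(products) − Σ nΔHf°(reactants).
Products: 1·(-184.1) + 1·(-110.5) = -294.6
Reactants: 2·(+0.0) + 3·(+0.0) + 1·(-393.5) = -393.5
ΔHrxn = (-294.6) − (-393.5) = 98.9 kJ/mol

ΔHrxn = 98.9 kJ/mol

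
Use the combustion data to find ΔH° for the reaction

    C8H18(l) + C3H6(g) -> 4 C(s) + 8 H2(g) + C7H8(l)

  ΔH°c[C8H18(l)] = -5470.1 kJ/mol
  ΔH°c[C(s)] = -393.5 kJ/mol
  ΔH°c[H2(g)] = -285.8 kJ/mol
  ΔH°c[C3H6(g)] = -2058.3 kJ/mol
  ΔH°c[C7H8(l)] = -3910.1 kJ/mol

ΔH° = 242.1 kJ/mol

Using ΔH = Σ nΔHc°(reactants) − Σ nΔHc°(products):
= [1·(-5470.1) + 1·(-2058.3)] − [4·(-393.5) + 8·(-285.8) + 1·(-3910.1)]
= 242.1 kJ/mol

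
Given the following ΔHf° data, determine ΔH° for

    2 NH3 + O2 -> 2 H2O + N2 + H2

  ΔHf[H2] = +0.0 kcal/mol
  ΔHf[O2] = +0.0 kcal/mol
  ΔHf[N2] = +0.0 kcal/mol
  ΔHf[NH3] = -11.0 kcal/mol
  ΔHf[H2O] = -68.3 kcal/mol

Products: 2·(-68.3) + 1·(+0.0) + 1·(+0.0) = -136.6
Reactants: 2·(-11.0) + 1·(+0.0) = -22.0
ΔH° = (-136.6) − (-22.0) = -114.6 kcal/mol

ΔH° = -114.6 kcal/mol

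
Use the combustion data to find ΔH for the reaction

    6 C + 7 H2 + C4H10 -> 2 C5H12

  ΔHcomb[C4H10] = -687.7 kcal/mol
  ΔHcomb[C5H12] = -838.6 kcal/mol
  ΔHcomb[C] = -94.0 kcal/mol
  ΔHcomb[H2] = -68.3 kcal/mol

ΔH = -52.6 kcal/mol

With combustion enthalpies, reactants minus products:
= [6·(-94.0) + 7·(-68.3) + 1·(-687.7)] − [2·(-838.6)]
= -52.6 kcal/mol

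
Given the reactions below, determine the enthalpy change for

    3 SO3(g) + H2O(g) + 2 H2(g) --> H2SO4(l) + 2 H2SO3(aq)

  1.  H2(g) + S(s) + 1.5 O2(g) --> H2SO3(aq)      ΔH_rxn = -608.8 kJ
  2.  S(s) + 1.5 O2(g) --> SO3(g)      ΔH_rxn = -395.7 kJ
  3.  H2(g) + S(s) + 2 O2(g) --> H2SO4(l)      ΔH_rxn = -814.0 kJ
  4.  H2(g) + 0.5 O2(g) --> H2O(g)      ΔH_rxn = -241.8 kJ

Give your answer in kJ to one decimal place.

ΔH_rxn = -602.7 kJ

eq. 1 × 2 (scale by 2 for the 2 H2SO3(aq)): (2)·(-608.8) = -1217.6 kJ
eq. 2 reversed and × 3 (SO3(g) must end up as a reactant; scale by 3 for the 3 SO3(g)): (-3)·(-395.7) = +1187.1 kJ
eq. 3 as written (H2SO4(l) already on the product side): -814.0 kJ
eq. 4 reversed (reverse to put H2O(g) on the reactant side): +241.8 kJ
By Hess's law, ΔH_rxn = (-1217.6) + (+1187.1) + (-814.0) + (+241.8) = -602.7 kJ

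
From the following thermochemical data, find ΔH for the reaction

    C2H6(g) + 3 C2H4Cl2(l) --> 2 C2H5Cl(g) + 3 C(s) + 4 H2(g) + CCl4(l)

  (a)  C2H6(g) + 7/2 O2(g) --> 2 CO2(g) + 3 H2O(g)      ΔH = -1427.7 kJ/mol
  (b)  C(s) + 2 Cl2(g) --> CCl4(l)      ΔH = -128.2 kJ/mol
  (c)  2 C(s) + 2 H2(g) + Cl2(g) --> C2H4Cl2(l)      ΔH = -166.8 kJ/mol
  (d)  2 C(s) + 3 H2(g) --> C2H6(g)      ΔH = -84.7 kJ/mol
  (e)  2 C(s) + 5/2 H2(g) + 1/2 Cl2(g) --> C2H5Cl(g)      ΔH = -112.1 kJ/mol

ΔH = 232.7 kJ/mol

(a): not needed.
(b) as written: -128.2 kJ/mol
(c) reversed and × 3: (-3)·(-166.8) = +500.4 kJ/mol
(d) reversed: +84.7 kJ/mol
(e) × 2: (2)·(-112.1) = -224.2 kJ/mol
Since enthalpy is a state function, ΔH = (1)·(-128.2) + (-3)·(-166.8) + (-1)·(-84.7) + (2)·(-112.1) = 232.7 kJ/mol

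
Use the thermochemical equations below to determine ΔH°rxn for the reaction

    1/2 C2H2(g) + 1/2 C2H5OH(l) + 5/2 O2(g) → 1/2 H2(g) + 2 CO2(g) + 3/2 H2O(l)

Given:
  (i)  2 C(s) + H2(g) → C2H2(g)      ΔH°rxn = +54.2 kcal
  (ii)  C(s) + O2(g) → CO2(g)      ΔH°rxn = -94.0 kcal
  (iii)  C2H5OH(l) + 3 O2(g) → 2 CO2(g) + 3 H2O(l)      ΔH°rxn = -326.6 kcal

ΔH°rxn = -284.4 kcal

(i) reversed and × 1/2 (reverse to put C2H2(g) on the reactant side; scale by 1/2 for the 1/2 C2H2(g)): (-1/2)·(+54.2) = -27.1 kcal
(ii) as written: -94.0 kcal
(iii) × 1/2 (×1/2 to match 1/2 C2H5OH(l) in the target): (1/2)·(-326.6) = -163.3 kcal
ΔH°rxn = (-1/2)·(+54.2) + (1)·(-94.0) + (1/2)·(-326.6) = -284.4 kcal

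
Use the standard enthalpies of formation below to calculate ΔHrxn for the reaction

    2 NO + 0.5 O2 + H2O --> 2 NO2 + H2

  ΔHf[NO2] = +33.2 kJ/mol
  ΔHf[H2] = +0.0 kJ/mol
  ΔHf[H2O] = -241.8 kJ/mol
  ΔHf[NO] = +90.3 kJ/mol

Products: 2·(+33.2) + 1·(+0.0) = +66.4
Reactants: 2·(+90.3) + 1/2·(+0.0) + 1·(-241.8) = -61.2
ΔHrxn = (+66.4) − (-61.2) = 127.6 kJ/mol

ΔHrxn = 127.6 kJ/mol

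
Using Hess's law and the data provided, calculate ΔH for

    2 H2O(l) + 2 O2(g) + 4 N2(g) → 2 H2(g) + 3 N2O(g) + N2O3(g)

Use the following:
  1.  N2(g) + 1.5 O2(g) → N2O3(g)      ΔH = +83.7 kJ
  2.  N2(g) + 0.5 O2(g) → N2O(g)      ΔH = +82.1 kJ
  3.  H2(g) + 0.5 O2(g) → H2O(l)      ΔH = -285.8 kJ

ΔH = 901.6 kJ

eq. 1 as written: +83.7 kJ
eq. 2 × 3: (3)·(+82.1) = +246.3 kJ
eq. 3 reversed and × 2: (-2)·(-285.8) = +571.6 kJ
ΔH = (+83.7) + (+246.3) + (+571.6) = 901.6 kJ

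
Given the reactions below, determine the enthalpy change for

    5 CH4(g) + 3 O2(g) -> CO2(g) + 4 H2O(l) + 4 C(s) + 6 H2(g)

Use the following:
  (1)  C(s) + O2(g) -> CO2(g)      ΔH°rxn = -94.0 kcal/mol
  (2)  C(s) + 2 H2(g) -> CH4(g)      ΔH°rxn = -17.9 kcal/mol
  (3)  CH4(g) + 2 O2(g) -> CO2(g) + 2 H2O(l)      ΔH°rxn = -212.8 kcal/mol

ΔH°rxn = -277.9 kcal/mol

(1) reversed: +94.0 kcal/mol
(2) reversed and × 3 (H2(g) must end up as a product; scale by 3 for the 6 H2(g)): (-3)·(-17.9) = +53.7 kcal/mol
(3) × 2 (scale by 2 for the 4 H2O(l)): (2)·(-212.8) = -425.6 kcal/mol
Since enthalpy is a state function, ΔH°rxn = (-1)·(-94.0) + (-3)·(-17.9) + (2)·(-212.8) = -277.9 kcal/mol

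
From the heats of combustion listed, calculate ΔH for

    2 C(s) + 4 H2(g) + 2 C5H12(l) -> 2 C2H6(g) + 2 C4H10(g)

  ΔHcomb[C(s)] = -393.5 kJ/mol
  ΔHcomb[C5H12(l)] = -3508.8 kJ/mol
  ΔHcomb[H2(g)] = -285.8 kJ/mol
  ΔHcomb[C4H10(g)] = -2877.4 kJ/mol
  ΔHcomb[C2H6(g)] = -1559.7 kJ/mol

ΔH = -73.6 kJ/mol

Using ΔH = Σ nΔHc°(reactants) − Σ nΔHc°(products):
= [2·(-393.5) + 4·(-285.8) + 2·(-3508.8)] − [2·(-1559.7) + 2·(-2877.4)]
= -73.6 kJ/mol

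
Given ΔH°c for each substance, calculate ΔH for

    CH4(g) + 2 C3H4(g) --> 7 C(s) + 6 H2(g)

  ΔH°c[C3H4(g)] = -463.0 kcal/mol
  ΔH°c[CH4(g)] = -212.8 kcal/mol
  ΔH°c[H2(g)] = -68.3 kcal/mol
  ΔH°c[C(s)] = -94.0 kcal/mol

With combustion enthalpies, reactants minus products:
= [1·(-212.8) + 2·(-463.0)] − [7·(-94.0) + 6·(-68.3)]
= -71.0 kcal/mol

ΔH = -71.0 kcal/mol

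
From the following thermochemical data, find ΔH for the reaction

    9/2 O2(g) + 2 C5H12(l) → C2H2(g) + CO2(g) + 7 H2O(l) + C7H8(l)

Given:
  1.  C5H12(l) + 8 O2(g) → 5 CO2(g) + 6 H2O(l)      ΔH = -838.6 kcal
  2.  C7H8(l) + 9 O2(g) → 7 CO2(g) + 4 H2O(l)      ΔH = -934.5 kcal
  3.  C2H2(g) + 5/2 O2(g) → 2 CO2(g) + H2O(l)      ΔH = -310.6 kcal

ΔH = -432.1 kcal

eq. 1 × 2 (×2 to match 2 C5H12(l) in the target): (2)·(-838.6) = -1677.2 kcal
eq. 2 reversed (C7H8(l) must end up as a product): +934.5 kcal
eq. 3 reversed (C2H2(g) must end up as a product): +310.6 kcal
Summing the manipulated equations, ΔH = (2)·(-838.6) + (-1)·(-934.5) + (-1)·(-310.6) = -432.1 kcal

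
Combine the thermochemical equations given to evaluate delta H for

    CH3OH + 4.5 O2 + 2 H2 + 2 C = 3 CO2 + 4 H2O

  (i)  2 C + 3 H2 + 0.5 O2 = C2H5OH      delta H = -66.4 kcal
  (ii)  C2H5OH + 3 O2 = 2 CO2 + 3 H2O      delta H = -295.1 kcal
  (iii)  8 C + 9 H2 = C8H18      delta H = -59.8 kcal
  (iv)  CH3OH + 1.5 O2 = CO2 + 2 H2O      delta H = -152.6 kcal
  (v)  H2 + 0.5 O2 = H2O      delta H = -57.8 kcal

delta H = -456.3 kcal

(i) as written: -66.4 kcal
(ii) as written: -295.1 kcal
(iii): not needed.
(iv) as written: -152.6 kcal
(v) reversed: +57.8 kcal
delta H = (1)·(-66.4) + (1)·(-295.1) + (1)·(-152.6) + (-1)·(-57.8) = -456.3 kcal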